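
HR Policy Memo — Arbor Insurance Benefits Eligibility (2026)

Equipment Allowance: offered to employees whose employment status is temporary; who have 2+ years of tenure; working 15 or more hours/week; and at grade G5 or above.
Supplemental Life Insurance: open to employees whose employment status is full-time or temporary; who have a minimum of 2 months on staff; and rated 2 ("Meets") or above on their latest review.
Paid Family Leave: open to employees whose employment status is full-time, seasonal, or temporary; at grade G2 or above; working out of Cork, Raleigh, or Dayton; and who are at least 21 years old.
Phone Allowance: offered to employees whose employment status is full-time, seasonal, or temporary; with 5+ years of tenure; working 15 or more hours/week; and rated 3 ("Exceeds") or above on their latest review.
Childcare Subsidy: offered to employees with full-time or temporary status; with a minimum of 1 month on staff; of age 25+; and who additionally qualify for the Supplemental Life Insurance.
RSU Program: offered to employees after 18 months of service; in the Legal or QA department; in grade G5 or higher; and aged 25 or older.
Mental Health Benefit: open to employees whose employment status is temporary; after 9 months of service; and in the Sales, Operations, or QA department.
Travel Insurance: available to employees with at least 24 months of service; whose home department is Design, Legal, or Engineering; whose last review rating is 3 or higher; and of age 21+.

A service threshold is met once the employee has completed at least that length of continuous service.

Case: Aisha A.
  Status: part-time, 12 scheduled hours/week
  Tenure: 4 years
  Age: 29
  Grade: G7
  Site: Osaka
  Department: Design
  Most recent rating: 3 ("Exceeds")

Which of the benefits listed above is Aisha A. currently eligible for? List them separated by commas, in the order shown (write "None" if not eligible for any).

Equipment Allowance — status part-time ✗ (requires temporary) → not eligible.
Supplemental Life Insurance — status part-time ✗ (requires full-time or temporary) → not eligible.
Paid Family Leave — status part-time ✗ (requires full-time, seasonal, or temporary) → not eligible.
Phone Allowance — status part-time ✗ (requires full-time, seasonal, or temporary) → not eligible.
Childcare Subsidy — status part-time ✗ (requires full-time or temporary) → not eligible.
RSU Program — service 4 years ≥ 18 months (≈540 days) ✓; dept Design ✗ → not eligible.
Mental Health Benefit — status part-time ✗ (requires temporary) → not eligible.
Travel Insurance — service 4 years ≥ 24 months (≈720 days) ✓; dept Design ✓; rating 3 ≥ 3 ✓; age 29 ≥ 21 ✓ → eligible.

Travel Insurance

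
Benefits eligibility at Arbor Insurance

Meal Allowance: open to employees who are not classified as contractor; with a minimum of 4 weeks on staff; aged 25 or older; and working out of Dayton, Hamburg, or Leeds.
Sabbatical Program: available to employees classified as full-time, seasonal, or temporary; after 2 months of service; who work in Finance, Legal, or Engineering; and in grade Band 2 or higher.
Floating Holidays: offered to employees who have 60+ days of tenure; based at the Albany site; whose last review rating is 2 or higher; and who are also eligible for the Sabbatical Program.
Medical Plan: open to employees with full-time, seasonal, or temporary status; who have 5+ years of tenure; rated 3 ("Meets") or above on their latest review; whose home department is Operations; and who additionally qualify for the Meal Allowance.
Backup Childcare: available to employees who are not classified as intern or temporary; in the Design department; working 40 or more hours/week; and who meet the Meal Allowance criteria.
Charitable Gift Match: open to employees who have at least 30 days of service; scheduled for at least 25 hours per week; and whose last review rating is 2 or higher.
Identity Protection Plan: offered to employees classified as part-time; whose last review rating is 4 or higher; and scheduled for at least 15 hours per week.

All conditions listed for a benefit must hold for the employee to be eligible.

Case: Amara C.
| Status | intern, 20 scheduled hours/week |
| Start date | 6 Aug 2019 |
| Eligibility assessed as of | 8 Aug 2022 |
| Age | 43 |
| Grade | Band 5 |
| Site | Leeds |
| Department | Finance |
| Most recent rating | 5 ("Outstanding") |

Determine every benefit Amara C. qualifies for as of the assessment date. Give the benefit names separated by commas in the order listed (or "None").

Meal Allowance

Service from 6 Aug 2019 to 8 Aug 2022: 1098 days.
Meal Allowance — status intern ✓ (not excluded); service 1098 days ≥ 4 weeks (≈28 days) ✓; age 43 ≥ 25 ✓; site Leeds ✓ → eligible.
Sabbatical Program — status intern ✗ (requires full-time, seasonal, or temporary) → not eligible.
Floating Holidays — service 1098 days ≥ 60 days ✓; site Leeds ✗ (not Albany) → not eligible.
Medical Plan — status intern ✗ (requires full-time, seasonal, or temporary) → not eligible.
Backup Childcare — status intern ✗ (excluded) → not eligible.
Charitable Gift Match — service 1098 days ≥ 30 days ✓; 20 hrs/wk < 25 ✗ → not eligible.
Identity Protection Plan — status intern ✗ (requires part-time) → not eligible.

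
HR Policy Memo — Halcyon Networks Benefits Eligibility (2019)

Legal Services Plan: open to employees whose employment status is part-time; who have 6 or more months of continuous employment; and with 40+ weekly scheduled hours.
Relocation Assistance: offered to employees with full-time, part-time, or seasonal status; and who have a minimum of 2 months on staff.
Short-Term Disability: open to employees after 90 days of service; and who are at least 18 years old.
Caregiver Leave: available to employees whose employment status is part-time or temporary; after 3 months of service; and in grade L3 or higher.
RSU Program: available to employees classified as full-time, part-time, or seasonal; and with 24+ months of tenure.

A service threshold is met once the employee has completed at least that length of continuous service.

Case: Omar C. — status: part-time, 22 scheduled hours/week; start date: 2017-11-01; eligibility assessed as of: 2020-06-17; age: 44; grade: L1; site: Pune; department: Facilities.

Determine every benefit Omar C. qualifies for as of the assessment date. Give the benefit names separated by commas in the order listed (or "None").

Service from 2017-11-01 to 2020-06-17: 959 days.
Legal Services Plan — status part-time ✓; service 959 days ≥ 6 months (≈180 days) ✓; 22 hrs/wk < 40 ✗ → not eligible.
Relocation Assistance — status part-time ✓; service 959 days ≥ 2 months (≈60 days) ✓ → eligible.
Short-Term Disability — service 959 days ≥ 90 days ✓; age 44 ≥ 18 ✓ → eligible.
Caregiver Leave — status part-time ✓; service 959 days ≥ 3 months (≈90 days) ✓; grade L1 < L3 ✗ → not eligible.
RSU Program — status part-time ✓; service 959 days ≥ 24 months (≈720 days) ✓ → eligible.

Relocation Assistance, Short-Term Disability, RSU Program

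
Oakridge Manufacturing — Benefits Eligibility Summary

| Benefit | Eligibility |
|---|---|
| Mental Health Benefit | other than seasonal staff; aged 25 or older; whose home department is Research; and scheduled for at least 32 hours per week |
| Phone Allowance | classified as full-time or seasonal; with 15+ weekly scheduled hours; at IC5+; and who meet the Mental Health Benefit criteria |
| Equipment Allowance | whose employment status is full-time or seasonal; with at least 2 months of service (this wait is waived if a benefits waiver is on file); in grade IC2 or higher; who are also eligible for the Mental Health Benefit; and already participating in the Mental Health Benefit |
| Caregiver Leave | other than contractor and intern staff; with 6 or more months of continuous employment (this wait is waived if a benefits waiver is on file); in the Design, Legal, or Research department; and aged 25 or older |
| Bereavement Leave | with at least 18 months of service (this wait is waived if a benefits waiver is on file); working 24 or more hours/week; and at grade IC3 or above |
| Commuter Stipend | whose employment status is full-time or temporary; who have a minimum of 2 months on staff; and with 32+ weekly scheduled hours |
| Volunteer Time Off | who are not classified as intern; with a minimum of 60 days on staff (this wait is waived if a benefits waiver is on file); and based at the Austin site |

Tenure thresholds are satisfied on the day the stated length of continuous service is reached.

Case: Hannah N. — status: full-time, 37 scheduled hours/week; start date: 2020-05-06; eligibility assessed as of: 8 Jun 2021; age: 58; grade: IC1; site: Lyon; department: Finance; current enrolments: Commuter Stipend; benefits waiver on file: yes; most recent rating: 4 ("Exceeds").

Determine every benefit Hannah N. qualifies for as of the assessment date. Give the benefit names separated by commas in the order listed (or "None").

Service from 2020-05-06 to 8 Jun 2021: 398 days.
Mental Health Benefit — status full-time ✓ (not excluded); age 58 ≥ 25 ✓; dept Finance ✗ → not eligible.
Phone Allowance — status full-time ✓; 37 hrs/wk ≥ 15 ✓; grade IC1 < IC5 ✗ → not eligible.
Equipment Allowance — status full-time ✓; benefits waiver on file ✓; grade IC1 < IC2 ✗ → not eligible.
Caregiver Leave — status full-time ✓ (not excluded); benefits waiver on file ✓; dept Finance ✗ → not eligible.
Bereavement Leave — benefits waiver on file ✓; 37 hrs/wk ≥ 24 ✓; grade IC1 < IC3 ✗ → not eligible.
Commuter Stipend — status full-time ✓; service 398 days ≥ 2 months (≈60 days) ✓; 37 hrs/wk ≥ 32 ✓ → eligible.
Volunteer Time Off — status full-time ✓ (not excluded); benefits waiver on file ✓; site Lyon ✗ (not Austin) → not eligible.

Commuter Stipend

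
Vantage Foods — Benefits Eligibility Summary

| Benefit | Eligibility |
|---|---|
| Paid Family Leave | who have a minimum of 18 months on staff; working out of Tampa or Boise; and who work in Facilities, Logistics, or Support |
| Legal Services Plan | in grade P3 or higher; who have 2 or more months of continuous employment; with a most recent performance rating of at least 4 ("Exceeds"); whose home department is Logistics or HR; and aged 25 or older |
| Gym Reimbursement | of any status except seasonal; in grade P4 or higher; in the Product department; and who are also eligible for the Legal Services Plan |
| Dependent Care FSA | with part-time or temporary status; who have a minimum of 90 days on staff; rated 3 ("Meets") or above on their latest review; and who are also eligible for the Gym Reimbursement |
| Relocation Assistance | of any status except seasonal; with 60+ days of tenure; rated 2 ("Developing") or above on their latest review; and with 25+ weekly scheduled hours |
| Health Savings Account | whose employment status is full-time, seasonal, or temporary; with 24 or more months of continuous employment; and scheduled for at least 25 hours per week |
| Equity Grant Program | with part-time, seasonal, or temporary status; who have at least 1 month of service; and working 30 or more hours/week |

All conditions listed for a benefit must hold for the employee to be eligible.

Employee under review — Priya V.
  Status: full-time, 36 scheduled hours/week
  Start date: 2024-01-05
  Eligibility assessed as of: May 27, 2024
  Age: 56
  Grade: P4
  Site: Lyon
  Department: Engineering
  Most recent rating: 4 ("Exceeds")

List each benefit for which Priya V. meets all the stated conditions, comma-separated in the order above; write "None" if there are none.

Relocation Assistance

Service from 2024-01-05 to May 27, 2024: 143 days.
Paid Family Leave — service 143 days < 18 months (≈540 days) ✗ → not eligible.
Legal Services Plan — grade P4 ≥ P3 ✓; service 143 days ≥ 2 months (≈60 days) ✓; rating 4 ≥ 4 ✓; dept Engineering ✗ → not eligible.
Gym Reimbursement — status full-time ✓ (not excluded); grade P4 ≥ P4 ✓; dept Engineering ✗ → not eligible.
Dependent Care FSA — status full-time ✗ (requires part-time or temporary) → not eligible.
Relocation Assistance — status full-time ✓ (not excluded); service 143 days ≥ 60 days ✓; rating 4 ≥ 2 ✓; 36 hrs/wk ≥ 25 ✓ → eligible.
Health Savings Account — status full-time ✓; service 143 days < 24 months (≈720 days) ✗ → not eligible.
Equity Grant Program — status full-time ✗ (requires part-time, seasonal, or temporary) → not eligible.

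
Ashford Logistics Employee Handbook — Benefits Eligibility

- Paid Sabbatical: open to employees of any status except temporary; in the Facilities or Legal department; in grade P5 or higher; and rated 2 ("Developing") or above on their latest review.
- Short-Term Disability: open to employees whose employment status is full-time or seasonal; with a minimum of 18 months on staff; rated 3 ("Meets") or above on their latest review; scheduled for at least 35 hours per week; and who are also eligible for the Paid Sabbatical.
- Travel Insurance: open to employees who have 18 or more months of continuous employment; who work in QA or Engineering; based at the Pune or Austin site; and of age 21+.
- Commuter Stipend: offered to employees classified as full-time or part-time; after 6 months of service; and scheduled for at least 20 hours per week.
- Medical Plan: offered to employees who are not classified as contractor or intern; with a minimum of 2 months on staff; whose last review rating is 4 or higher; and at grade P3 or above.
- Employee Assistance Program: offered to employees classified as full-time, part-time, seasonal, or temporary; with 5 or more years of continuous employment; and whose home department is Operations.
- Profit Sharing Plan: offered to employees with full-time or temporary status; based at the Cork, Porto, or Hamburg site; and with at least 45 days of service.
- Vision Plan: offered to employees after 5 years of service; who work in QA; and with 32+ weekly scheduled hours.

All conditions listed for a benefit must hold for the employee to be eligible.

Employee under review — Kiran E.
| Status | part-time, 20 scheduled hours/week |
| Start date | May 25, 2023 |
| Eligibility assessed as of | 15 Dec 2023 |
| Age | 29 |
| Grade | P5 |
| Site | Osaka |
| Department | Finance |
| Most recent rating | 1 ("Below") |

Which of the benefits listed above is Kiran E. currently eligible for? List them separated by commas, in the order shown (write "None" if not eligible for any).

Commuter Stipend

Service from May 25, 2023 to 15 Dec 2023: 204 days.
Paid Sabbatical — status part-time ✓ (not excluded); dept Finance ✗ → not eligible.
Short-Term Disability — status part-time ✗ (requires full-time or seasonal) → not eligible.
Travel Insurance — service 204 days < 18 months (≈540 days) ✗ → not eligible.
Commuter Stipend — status part-time ✓; service 204 days ≥ 6 months (≈180 days) ✓; 20 hrs/wk ≥ 20 ✓ → eligible.
Medical Plan — status part-time ✓ (not excluded); service 204 days ≥ 2 months (≈60 days) ✓; rating 1 < 4 ✗ → not eligible.
Employee Assistance Program — status part-time ✓; service 204 days < 5 years (≈1825 days) ✗ → not eligible.
Profit Sharing Plan — status part-time ✗ (requires full-time or temporary) → not eligible.
Vision Plan — service 204 days < 5 years (≈1825 days) ✗ → not eligible.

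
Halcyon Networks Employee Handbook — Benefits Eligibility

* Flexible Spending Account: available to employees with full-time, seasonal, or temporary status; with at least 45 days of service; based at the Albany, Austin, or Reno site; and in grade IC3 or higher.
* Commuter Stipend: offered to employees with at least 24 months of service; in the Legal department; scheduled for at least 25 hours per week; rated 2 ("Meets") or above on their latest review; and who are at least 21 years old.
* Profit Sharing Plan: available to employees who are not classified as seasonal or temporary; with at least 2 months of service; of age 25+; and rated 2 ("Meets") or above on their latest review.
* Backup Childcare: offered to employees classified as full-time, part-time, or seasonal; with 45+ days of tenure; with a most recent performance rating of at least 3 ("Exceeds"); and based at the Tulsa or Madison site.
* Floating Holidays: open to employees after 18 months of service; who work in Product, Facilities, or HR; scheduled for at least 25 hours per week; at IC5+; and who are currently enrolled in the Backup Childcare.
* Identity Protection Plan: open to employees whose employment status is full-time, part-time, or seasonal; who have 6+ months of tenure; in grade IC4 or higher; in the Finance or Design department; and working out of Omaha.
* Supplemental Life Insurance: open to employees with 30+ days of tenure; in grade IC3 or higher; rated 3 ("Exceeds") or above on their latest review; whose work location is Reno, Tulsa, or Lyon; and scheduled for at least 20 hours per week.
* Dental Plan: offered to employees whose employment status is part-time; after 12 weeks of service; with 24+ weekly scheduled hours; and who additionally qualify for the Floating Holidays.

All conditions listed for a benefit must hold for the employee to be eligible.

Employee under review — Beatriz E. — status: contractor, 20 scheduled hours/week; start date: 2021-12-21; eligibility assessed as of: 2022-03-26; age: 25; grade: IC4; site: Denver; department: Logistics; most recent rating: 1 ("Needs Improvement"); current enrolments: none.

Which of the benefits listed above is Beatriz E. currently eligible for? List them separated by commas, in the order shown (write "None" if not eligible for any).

Service from 2021-12-21 to 2022-03-26: 95 days.
Flexible Spending Account — status contractor ✗ (requires full-time, seasonal, or temporary) → not eligible.
Commuter Stipend — service 95 days < 24 months (≈720 days) ✗ → not eligible.
Profit Sharing Plan — status contractor ✓ (not excluded); service 95 days ≥ 2 months (≈60 days) ✓; age 25 ≥ 25 ✓; rating 1 < 2 ✗ → not eligible.
Backup Childcare — status contractor ✗ (requires full-time, part-time, or seasonal) → not eligible.
Floating Holidays — service 95 days < 18 months (≈540 days) ✗ → not eligible.
Identity Protection Plan — status contractor ✗ (requires full-time, part-time, or seasonal) → not eligible.
Supplemental Life Insurance — service 95 days ≥ 30 days ✓; grade IC4 ≥ IC3 ✓; rating 1 < 3 ✗ → not eligible.
Dental Plan — status contractor ✗ (requires part-time) → not eligible.

None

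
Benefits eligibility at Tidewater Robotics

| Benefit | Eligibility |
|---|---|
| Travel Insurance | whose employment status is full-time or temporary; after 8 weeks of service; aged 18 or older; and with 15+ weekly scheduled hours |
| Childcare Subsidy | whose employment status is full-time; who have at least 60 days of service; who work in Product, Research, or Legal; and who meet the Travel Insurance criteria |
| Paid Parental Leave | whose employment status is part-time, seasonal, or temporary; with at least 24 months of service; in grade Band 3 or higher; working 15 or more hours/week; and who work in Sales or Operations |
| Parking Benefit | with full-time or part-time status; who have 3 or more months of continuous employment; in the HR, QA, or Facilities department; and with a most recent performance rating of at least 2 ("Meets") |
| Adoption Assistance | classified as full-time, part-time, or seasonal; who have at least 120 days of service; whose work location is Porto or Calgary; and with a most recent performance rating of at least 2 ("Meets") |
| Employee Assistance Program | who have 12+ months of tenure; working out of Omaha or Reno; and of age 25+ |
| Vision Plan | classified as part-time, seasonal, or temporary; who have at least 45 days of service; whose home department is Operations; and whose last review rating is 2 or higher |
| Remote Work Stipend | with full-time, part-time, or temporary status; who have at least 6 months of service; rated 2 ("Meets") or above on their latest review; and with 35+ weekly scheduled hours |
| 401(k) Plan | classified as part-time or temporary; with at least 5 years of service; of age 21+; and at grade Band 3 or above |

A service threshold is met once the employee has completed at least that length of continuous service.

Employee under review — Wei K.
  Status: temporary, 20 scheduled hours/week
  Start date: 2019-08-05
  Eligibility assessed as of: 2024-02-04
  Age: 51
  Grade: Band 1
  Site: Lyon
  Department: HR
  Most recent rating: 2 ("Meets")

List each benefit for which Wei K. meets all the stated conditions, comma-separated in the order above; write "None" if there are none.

Service from 2019-08-05 to 2024-02-04: 1644 days.
Travel Insurance — status temporary ✓; service 1644 days ≥ 8 weeks (≈56 days) ✓; age 51 ≥ 18 ✓; 20 hrs/wk ≥ 15 ✓ → eligible.
Childcare Subsidy — status temporary ✗ (requires full-time) → not eligible.
Paid Parental Leave — status temporary ✓; service 1644 days ≥ 24 months (≈720 days) ✓; grade Band 1 < Band 3 ✗ → not eligible.
Parking Benefit — status temporary ✗ (requires full-time or part-time) → not eligible.
Adoption Assistance — status temporary ✗ (requires full-time, part-time, or seasonal) → not eligible.
Employee Assistance Program — service 1644 days ≥ 12 months (≈360 days) ✓; site Lyon ✗ (not Omaha or Reno) → not eligible.
Vision Plan — status temporary ✓; service 1644 days ≥ 45 days ✓; dept HR ✗ → not eligible.
Remote Work Stipend — status temporary ✓; service 1644 days ≥ 6 months (≈180 days) ✓; rating 2 ≥ 2 ✓; 20 hrs/wk < 35 ✗ → not eligible.
401(k) Plan — status temporary ✓; service 1644 days < 5 years (≈1825 days) ✗ → not eligible.

Travel Insurance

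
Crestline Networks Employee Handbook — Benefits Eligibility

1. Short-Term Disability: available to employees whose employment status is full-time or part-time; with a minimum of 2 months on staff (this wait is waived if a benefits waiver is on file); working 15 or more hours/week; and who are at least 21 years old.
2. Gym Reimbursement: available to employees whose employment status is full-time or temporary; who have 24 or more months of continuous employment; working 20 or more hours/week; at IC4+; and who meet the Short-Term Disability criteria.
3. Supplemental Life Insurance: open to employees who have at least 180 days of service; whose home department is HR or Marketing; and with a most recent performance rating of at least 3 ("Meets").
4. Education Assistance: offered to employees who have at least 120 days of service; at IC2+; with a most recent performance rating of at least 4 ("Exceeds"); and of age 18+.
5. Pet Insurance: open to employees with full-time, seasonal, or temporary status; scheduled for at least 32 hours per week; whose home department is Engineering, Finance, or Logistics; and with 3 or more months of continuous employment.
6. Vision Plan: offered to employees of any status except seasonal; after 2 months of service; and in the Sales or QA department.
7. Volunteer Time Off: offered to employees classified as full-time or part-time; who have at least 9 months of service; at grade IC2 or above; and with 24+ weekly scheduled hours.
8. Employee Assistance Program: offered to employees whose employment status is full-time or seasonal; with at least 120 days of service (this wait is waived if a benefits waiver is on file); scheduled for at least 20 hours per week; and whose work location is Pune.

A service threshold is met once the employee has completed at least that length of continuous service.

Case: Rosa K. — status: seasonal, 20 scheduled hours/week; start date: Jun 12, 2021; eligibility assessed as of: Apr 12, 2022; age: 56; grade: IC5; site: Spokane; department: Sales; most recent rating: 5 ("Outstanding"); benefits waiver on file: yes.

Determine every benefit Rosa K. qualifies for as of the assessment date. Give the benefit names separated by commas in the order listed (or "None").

Education Assistance

Service from Jun 12, 2021 to Apr 12, 2022: 304 days.
Short-Term Disability — status seasonal ✗ (requires full-time or part-time) → not eligible.
Gym Reimbursement — status seasonal ✗ (requires full-time or temporary) → not eligible.
Supplemental Life Insurance — service 304 days ≥ 180 days ✓; dept Sales ✗ → not eligible.
Education Assistance — service 304 days ≥ 120 days ✓; grade IC5 ≥ IC2 ✓; rating 5 ≥ 4 ✓; age 56 ≥ 18 ✓ → eligible.
Pet Insurance — status seasonal ✓; 20 hrs/wk < 32 ✗ → not eligible.
Vision Plan — status seasonal ✗ (excluded) → not eligible.
Volunteer Time Off — status seasonal ✗ (requires full-time or part-time) → not eligible.
Employee Assistance Program — status seasonal ✓; benefits waiver on file ✓; 20 hrs/wk ≥ 20 ✓; site Spokane ✗ (not Pune) → not eligible.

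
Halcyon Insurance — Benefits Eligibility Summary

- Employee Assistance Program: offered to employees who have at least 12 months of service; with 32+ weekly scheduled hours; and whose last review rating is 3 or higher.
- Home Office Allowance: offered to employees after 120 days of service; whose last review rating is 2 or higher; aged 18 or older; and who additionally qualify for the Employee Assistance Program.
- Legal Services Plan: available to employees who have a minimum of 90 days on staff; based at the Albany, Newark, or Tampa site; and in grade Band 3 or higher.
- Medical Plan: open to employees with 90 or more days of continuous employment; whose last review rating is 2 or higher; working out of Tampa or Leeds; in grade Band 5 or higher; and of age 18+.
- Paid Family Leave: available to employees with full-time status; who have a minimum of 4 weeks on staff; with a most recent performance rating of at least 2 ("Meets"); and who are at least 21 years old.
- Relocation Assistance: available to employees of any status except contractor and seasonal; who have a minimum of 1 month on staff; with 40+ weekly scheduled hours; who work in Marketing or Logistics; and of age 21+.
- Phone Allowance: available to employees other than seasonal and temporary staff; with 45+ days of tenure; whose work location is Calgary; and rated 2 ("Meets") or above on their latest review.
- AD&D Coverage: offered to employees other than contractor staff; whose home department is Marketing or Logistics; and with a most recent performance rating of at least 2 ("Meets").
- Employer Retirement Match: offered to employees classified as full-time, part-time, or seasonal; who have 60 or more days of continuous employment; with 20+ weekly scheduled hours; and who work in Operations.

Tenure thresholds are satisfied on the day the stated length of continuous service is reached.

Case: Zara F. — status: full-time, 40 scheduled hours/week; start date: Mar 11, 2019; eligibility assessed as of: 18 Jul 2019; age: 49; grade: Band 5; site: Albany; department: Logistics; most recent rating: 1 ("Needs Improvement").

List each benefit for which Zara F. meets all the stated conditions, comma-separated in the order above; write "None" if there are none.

Legal Services Plan, Relocation Assistance

Service from Mar 11, 2019 to 18 Jul 2019: 129 days.
Employee Assistance Program — service 129 days < 12 months (≈360 days) ✗ → not eligible.
Home Office Allowance — service 129 days ≥ 120 days ✓; rating 1 < 2 ✗ → not eligible.
Legal Services Plan — service 129 days ≥ 90 days ✓; site Albany ✓; grade Band 5 ≥ Band 3 ✓ → eligible.
Medical Plan — service 129 days ≥ 90 days ✓; rating 1 < 2 ✗ → not eligible.
Paid Family Leave — status full-time ✓; service 129 days ≥ 4 weeks (≈28 days) ✓; rating 1 < 2 ✗ → not eligible.
Relocation Assistance — status full-time ✓ (not excluded); service 129 days ≥ 1 month (≈30 days) ✓; 40 hrs/wk ≥ 40 ✓; dept Logistics ✓; age 49 ≥ 21 ✓ → eligible.
Phone Allowance — status full-time ✓ (not excluded); service 129 days ≥ 45 days ✓; site Albany ✗ (not Calgary) → not eligible.
AD&D Coverage — status full-time ✓ (not excluded); dept Logistics ✓; rating 1 < 2 ✗ → not eligible.
Employer Retirement Match — status full-time ✓; service 129 days ≥ 60 days ✓; 40 hrs/wk ≥ 20 ✓; dept Logistics ✗ → not eligible.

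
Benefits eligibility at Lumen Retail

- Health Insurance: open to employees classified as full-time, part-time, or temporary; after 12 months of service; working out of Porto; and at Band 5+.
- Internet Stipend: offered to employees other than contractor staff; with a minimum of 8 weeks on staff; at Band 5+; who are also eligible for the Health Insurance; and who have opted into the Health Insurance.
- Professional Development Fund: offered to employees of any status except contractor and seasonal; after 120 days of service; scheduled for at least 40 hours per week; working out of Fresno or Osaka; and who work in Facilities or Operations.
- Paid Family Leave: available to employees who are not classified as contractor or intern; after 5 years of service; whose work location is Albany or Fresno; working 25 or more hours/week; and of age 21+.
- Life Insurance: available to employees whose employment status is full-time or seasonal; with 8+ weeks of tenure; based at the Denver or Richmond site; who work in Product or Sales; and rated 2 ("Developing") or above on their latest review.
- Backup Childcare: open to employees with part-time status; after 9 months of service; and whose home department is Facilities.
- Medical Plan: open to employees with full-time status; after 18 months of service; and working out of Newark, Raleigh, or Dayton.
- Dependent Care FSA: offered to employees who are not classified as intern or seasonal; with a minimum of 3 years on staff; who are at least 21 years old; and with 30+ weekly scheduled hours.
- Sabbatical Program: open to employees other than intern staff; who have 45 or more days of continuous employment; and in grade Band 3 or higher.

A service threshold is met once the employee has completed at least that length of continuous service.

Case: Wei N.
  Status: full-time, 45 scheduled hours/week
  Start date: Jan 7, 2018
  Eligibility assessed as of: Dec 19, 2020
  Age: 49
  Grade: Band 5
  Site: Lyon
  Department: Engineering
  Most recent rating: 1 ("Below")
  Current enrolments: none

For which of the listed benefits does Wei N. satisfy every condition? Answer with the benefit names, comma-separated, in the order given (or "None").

Sabbatical Program

Service from Jan 7, 2018 to Dec 19, 2020: 1077 days.
Health Insurance — status full-time ✓; service 1077 days ≥ 12 months (≈360 days) ✓; site Lyon ✗ (not Porto) → not eligible.
Internet Stipend — status full-time ✓ (not excluded); service 1077 days ≥ 8 weeks (≈56 days) ✓; grade Band 5 ≥ Band 5 ✓; not eligible for Health Insurance ✗ → not eligible.
Professional Development Fund — status full-time ✓ (not excluded); service 1077 days ≥ 120 days ✓; 45 hrs/wk ≥ 40 ✓; site Lyon ✗ (not Fresno or Osaka) → not eligible.
Paid Family Leave — status full-time ✓ (not excluded); service 1077 days < 5 years (≈1825 days) ✗ → not eligible.
Life Insurance — status full-time ✓; service 1077 days ≥ 8 weeks (≈56 days) ✓; site Lyon ✗ (not Denver or Richmond) → not eligible.
Backup Childcare — status full-time ✗ (requires part-time) → not eligible.
Medical Plan — status full-time ✓; service 1077 days ≥ 18 months (≈540 days) ✓; site Lyon ✗ (not Newark, Raleigh, or Dayton) → not eligible.
Dependent Care FSA — status full-time ✓ (not excluded); service 1077 days < 3 years (≈1095 days) ✗ → not eligible.
Sabbatical Program — status full-time ✓ (not excluded); service 1077 days ≥ 45 days ✓; grade Band 5 ≥ Band 3 ✓ → eligible.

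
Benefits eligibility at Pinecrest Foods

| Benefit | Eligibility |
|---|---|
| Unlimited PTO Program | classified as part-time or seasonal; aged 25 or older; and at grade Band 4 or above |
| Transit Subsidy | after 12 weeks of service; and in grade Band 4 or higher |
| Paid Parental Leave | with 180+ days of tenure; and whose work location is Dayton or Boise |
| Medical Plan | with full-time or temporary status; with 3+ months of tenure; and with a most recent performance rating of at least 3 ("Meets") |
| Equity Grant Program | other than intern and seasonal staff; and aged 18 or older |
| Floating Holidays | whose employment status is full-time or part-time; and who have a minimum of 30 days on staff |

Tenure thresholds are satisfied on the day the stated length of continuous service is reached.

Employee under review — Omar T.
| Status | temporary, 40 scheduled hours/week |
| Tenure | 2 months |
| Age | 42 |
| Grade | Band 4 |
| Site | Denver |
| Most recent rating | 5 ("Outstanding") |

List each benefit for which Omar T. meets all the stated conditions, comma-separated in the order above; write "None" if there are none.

Equity Grant Program

Unlimited PTO Program — status temporary ✗ (requires part-time or seasonal) → not eligible.
Transit Subsidy — service 2 months < 12 weeks (≈84 days) ✗ → not eligible.
Paid Parental Leave — service 2 months < 180 days ✗ → not eligible.
Medical Plan — status temporary ✓; service 2 months < 3 months ✗ → not eligible.
Equity Grant Program — status temporary ✓ (not excluded); age 42 ≥ 18 ✓ → eligible.
Floating Holidays — status temporary ✗ (requires full-time or part-time) → not eligible.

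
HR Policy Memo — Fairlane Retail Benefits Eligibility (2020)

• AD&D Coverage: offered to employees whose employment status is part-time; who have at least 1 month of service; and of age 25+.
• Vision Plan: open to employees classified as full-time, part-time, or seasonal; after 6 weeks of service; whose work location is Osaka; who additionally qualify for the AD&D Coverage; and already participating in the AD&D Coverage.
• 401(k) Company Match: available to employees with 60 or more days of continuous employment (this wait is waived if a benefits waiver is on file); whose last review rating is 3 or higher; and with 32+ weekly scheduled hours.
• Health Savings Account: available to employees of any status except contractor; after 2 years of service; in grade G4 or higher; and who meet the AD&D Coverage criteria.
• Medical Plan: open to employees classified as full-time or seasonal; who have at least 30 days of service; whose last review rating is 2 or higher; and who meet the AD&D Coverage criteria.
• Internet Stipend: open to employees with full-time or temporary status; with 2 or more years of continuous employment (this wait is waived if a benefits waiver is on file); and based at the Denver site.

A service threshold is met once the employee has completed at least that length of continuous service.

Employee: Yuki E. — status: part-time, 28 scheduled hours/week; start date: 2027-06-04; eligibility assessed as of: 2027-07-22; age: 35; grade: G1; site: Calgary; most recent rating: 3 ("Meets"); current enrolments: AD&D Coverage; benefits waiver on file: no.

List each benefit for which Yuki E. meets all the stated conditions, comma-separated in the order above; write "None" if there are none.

Service from 2027-06-04 to 2027-07-22: 48 days.
AD&D Coverage — status part-time ✓; service 48 days ≥ 1 month (≈30 days) ✓; age 35 ≥ 25 ✓ → eligible.
Vision Plan — status part-time ✓; service 48 days ≥ 6 weeks (≈42 days) ✓; site Calgary ✗ (not Osaka) → not eligible.
401(k) Company Match — no waiver, service 48 days < 60 days ✗ → not eligible.
Health Savings Account — status part-time ✓ (not excluded); service 48 days < 2 years (≈730 days) ✗ → not eligible.
Medical Plan — status part-time ✗ (requires full-time or seasonal) → not eligible.
Internet Stipend — status part-time ✗ (requires full-time or temporary) → not eligible.

AD&D Coverage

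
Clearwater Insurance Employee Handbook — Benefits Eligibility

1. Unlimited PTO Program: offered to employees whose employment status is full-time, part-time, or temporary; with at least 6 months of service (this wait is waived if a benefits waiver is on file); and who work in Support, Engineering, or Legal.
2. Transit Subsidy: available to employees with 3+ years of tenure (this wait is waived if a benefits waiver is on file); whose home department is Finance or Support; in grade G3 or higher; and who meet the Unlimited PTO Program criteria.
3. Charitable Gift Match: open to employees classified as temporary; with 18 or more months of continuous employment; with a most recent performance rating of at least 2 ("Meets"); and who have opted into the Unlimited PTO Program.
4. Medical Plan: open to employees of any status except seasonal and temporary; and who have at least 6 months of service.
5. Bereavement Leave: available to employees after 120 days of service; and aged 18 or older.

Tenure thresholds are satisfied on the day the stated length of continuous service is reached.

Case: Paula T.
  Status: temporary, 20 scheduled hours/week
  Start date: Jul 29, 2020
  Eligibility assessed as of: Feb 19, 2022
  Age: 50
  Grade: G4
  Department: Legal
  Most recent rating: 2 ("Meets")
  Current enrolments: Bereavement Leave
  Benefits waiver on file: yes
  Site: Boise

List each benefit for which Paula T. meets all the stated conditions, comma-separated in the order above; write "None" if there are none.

Service from Jul 29, 2020 to Feb 19, 2022: 570 days.
Unlimited PTO Program — status temporary ✓; benefits waiver on file ✓; dept Legal ✓ → eligible.
Transit Subsidy — benefits waiver on file ✓; dept Legal ✗ → not eligible.
Charitable Gift Match — status temporary ✓; service 570 days ≥ 18 months (≈540 days) ✓; rating 2 ≥ 2 ✓; not enrolled in Unlimited PTO Program ✗ → not eligible.
Medical Plan — status temporary ✗ (excluded) → not eligible.
Bereavement Leave — service 570 days ≥ 120 days ✓; age 50 ≥ 18 ✓ → eligible.

Unlimited PTO Program, Bereavement Leave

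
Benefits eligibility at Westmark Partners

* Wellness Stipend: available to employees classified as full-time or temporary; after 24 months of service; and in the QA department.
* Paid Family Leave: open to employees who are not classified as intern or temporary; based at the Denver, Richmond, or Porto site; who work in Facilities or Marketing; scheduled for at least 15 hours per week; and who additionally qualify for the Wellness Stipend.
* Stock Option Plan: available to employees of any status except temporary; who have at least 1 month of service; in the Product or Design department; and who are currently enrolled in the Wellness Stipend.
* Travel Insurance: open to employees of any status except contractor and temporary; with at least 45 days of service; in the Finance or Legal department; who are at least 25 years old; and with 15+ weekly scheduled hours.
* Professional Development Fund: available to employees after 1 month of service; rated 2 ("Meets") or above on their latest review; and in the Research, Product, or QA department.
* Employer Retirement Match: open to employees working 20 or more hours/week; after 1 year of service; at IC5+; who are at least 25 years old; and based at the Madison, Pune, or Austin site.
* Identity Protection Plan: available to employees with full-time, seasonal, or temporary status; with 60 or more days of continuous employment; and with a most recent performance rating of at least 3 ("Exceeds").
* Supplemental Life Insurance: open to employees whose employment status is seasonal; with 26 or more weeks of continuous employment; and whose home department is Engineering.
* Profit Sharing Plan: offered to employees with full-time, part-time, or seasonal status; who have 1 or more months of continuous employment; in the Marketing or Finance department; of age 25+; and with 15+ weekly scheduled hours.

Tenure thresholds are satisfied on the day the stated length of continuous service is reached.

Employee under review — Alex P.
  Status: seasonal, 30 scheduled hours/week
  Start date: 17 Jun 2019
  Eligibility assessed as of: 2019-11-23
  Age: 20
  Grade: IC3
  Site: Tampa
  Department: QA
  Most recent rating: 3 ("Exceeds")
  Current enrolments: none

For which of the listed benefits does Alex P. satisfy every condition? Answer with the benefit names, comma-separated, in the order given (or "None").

Service from 17 Jun 2019 to 2019-11-23: 159 days.
Wellness Stipend — status seasonal ✗ (requires full-time or temporary) → not eligible.
Paid Family Leave — status seasonal ✓ (not excluded); site Tampa ✗ (not Denver, Richmond, or Porto) → not eligible.
Stock Option Plan — status seasonal ✓ (not excluded); service 159 days ≥ 1 month (≈30 days) ✓; dept QA ✗ → not eligible.
Travel Insurance — status seasonal ✓ (not excluded); service 159 days ≥ 45 days ✓; dept QA ✗ → not eligible.
Professional Development Fund — service 159 days ≥ 1 month (≈30 days) ✓; rating 3 ≥ 2 ✓; dept QA ✓ → eligible.
Employer Retirement Match — 30 hrs/wk ≥ 20 ✓; service 159 days < 1 year (≈365 days) ✗ → not eligible.
Identity Protection Plan — status seasonal ✓; service 159 days ≥ 60 days ✓; rating 3 ≥ 3 ✓ → eligible.
Supplemental Life Insurance — status seasonal ✓; service 159 days < 26 weeks (≈182 days) ✗ → not eligible.
Profit Sharing Plan — status seasonal ✓; service 159 days ≥ 1 month (≈30 days) ✓; dept QA ✗ → not eligible.

Professional Development Fund, Identity Protection Plan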